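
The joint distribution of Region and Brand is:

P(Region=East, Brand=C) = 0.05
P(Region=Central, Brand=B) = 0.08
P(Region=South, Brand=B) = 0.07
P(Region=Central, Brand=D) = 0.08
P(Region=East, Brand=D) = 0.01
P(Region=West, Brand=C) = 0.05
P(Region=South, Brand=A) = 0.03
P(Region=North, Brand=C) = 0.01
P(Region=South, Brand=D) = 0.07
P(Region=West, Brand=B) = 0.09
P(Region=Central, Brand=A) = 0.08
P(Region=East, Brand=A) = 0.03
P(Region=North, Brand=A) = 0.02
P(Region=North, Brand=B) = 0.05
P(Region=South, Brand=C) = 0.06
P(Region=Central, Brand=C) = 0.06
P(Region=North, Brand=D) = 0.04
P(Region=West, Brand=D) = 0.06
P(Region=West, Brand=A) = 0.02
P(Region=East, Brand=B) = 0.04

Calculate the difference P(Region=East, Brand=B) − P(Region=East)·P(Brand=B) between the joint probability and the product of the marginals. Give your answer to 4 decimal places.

P(Region=East) = 0.03 + 0.04 + 0.05 + 0.01 = 0.13.
P(Brand=B) = 0.05 + 0.07 + 0.04 + 0.09 + 0.08 = 0.33.
P(Region=East, Brand=B) − P(Region=East)P(Brand=B) = 0.04 − 0.13×0.33 = -0.0029.

-0.0029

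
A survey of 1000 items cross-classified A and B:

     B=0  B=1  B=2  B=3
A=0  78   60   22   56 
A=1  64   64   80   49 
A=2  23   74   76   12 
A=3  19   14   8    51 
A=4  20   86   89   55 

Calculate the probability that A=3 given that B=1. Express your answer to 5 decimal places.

Total with B=1: 60 + 64 + 74 + 14 + 86 = 298.
P(A=3 | B=1) = 14/298 = 0.04698.

0.04698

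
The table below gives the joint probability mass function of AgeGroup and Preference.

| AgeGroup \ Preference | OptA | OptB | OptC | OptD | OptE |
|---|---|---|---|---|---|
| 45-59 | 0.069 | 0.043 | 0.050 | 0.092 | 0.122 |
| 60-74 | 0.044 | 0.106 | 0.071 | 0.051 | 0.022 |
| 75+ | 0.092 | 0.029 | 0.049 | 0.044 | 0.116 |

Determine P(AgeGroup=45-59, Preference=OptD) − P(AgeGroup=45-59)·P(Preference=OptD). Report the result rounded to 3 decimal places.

P(AgeGroup=45-59) = 0.069 + 0.043 + 0.050 + 0.092 + 0.122 = 0.376.
P(Preference=OptD) = 0.092 + 0.051 + 0.044 = 0.187.
P(AgeGroup=45-59, Preference=OptD) − P(AgeGroup=45-59)P(Preference=OptD) = 0.092 − 0.376×0.187 = 0.022.

0.022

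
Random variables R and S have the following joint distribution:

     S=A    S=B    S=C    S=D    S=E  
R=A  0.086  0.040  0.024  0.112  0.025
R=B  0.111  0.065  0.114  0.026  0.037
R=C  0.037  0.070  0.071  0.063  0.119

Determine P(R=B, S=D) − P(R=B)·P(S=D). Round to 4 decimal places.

-0.0450

P(R=B) = 0.111 + 0.065 + 0.114 + 0.026 + 0.037 = 0.353.
P(S=D) = 0.112 + 0.026 + 0.063 = 0.201.
P(R=B, S=D) − P(R=B)P(S=D) = 0.026 − 0.353×0.201 = -0.0450.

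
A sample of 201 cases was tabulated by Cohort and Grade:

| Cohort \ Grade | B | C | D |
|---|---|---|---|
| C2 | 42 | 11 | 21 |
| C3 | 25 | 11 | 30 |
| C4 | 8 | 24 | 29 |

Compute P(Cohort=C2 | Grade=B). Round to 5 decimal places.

0.56000

Total with Grade=B: 42 + 25 + 8 = 75.
P(Cohort=C2 | Grade=B) = 42/75 = 0.56000.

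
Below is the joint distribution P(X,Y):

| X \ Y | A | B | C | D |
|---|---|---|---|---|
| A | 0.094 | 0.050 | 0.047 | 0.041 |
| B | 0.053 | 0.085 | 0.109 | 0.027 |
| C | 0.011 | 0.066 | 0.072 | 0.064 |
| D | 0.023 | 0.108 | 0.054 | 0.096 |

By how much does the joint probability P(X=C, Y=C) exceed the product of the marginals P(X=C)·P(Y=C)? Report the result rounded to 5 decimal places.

0.01193

P(X=C) = 0.011 + 0.066 + 0.072 + 0.064 = 0.213.
P(Y=C) = 0.047 + 0.109 + 0.072 + 0.054 = 0.282.
P(X=C, Y=C) − P(X=C)P(Y=C) = 0.072 − 0.213×0.282 = 0.01193.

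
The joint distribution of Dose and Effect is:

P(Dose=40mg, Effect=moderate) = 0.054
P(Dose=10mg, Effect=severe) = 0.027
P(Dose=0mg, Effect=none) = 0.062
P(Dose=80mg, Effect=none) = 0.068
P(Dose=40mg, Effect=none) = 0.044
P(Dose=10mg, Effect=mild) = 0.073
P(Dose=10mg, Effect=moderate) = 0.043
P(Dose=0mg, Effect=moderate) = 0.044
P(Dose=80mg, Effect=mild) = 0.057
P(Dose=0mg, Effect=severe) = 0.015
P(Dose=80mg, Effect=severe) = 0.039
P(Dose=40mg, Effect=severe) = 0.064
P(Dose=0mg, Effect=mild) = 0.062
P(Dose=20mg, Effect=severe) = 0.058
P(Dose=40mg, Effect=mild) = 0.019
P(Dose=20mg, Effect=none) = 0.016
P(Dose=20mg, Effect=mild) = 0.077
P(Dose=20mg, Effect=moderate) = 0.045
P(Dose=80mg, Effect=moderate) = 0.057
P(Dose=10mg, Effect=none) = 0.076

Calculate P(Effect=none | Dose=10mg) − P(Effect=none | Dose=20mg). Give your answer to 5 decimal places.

0.26540

P(Dose=10mg) = 0.076 + 0.073 + 0.043 + 0.027 = 0.219; P(Effect=none | Dose=10mg) = 0.076/0.219 = 0.347032.
P(Dose=20mg) = 0.016 + 0.077 + 0.045 + 0.058 = 0.196; P(Effect=none | Dose=20mg) = 0.016/0.196 = 0.081633.
Difference = 0.26540.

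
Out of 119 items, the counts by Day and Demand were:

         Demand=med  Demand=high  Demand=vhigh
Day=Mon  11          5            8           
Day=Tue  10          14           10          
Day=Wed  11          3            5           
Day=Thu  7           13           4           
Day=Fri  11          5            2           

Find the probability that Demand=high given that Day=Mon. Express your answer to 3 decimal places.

0.208

Total with Day=Mon: 11 + 5 + 8 = 24.
P(Demand=high | Day=Mon) = 5/24 = 0.208.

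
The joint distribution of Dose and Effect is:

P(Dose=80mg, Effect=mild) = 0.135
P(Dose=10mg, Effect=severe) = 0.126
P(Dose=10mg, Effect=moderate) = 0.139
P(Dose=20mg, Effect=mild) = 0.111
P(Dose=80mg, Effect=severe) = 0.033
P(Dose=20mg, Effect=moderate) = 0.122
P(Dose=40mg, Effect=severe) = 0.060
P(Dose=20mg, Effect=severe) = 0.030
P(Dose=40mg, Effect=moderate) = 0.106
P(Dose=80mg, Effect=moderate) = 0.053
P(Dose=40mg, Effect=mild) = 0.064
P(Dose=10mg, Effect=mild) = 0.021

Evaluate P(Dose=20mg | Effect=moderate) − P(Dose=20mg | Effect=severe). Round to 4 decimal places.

0.1700

P(Effect=moderate) = 0.139 + 0.122 + 0.106 + 0.053 = 0.420; P(Dose=20mg | Effect=moderate) = 0.122/0.420 = 0.29048.
P(Effect=severe) = 0.126 + 0.030 + 0.060 + 0.033 = 0.249; P(Dose=20mg | Effect=severe) = 0.030/0.249 = 0.12048.
Difference = 0.1700.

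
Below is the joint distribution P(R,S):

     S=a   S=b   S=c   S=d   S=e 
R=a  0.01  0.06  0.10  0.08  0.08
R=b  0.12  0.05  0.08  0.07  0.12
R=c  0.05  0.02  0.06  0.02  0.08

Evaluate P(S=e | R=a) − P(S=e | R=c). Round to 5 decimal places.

-0.10540

P(R=a) = 0.01 + 0.06 + 0.10 + 0.08 + 0.08 = 0.33; P(S=e | R=a) = 0.08/0.33 = 0.242424.
P(R=c) = 0.05 + 0.02 + 0.06 + 0.02 + 0.08 = 0.23; P(S=e | R=c) = 0.08/0.23 = 0.347826.
Difference = -0.10540.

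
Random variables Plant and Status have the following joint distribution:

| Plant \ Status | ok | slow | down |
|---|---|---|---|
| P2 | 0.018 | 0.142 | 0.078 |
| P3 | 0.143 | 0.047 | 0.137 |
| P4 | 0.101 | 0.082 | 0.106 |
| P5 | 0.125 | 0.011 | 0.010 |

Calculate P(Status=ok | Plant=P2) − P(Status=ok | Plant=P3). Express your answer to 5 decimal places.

P(Plant=P2) = 0.018 + 0.142 + 0.078 = 0.238; P(Status=ok | Plant=P2) = 0.018/0.238 = 0.075630.
P(Plant=P3) = 0.143 + 0.047 + 0.137 = 0.327; P(Status=ok | Plant=P3) = 0.143/0.327 = 0.437309.
Difference = -0.36168.

-0.36168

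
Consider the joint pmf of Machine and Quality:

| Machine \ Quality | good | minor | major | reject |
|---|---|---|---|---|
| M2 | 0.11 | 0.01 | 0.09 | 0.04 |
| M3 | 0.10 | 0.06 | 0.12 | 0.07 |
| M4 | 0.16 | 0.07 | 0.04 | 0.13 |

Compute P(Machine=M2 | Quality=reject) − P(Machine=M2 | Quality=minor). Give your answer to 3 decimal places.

0.095

P(Quality=reject) = 0.04 + 0.07 + 0.13 = 0.24; P(Machine=M2 | Quality=reject) = 0.04/0.24 = 0.1667.
P(Quality=minor) = 0.01 + 0.06 + 0.07 = 0.14; P(Machine=M2 | Quality=minor) = 0.01/0.14 = 0.0714.
Difference = 0.095.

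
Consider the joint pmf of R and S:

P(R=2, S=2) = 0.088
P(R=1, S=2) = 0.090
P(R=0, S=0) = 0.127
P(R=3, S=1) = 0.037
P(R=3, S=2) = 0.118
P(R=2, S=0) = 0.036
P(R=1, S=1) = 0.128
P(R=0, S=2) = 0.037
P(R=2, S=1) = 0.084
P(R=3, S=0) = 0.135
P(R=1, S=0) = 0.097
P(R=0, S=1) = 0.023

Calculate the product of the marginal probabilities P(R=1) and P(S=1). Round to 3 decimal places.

P(R=1) = 0.097 + 0.128 + 0.090 = 0.315.
P(S=1) = 0.023 + 0.128 + 0.084 + 0.037 = 0.272.
Product: 0.315 × 0.272 = 0.086.

0.086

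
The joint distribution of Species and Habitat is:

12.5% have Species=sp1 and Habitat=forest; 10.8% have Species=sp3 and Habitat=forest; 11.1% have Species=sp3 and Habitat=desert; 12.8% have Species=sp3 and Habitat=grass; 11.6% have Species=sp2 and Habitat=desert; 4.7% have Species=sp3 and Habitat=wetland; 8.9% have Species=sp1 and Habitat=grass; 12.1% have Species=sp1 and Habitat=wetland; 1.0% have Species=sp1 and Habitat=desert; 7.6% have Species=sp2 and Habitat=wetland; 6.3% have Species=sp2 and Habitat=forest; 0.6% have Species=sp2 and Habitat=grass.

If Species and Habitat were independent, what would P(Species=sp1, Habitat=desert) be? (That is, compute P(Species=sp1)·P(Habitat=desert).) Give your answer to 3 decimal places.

P(Species=sp1) = 0.125 + 0.089 + 0.121 + 0.010 = 0.345.
P(Habitat=desert) = 0.010 + 0.116 + 0.111 = 0.237.
Product: 0.345 × 0.237 = 0.082.

0.082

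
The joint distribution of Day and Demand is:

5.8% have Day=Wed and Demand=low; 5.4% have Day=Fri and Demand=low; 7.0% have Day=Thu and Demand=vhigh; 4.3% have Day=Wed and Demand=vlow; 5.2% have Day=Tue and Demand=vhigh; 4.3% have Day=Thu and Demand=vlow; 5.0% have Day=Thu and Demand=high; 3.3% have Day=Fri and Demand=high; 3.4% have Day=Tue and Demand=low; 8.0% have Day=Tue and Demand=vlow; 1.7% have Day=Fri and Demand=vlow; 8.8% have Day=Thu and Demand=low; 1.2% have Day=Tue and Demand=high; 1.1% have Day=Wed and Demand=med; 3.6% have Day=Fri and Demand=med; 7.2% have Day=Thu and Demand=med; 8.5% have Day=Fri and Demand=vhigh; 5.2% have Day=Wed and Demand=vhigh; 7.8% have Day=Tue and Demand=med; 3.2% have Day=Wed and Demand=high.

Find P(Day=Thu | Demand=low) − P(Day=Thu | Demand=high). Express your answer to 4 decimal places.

-0.0176

P(Demand=low) = 0.034 + 0.058 + 0.088 + 0.054 = 0.234; P(Day=Thu | Demand=low) = 0.088/0.234 = 0.37607.
P(Demand=high) = 0.012 + 0.032 + 0.050 + 0.033 = 0.127; P(Day=Thu | Demand=high) = 0.050/0.127 = 0.39370.
Difference = -0.0176.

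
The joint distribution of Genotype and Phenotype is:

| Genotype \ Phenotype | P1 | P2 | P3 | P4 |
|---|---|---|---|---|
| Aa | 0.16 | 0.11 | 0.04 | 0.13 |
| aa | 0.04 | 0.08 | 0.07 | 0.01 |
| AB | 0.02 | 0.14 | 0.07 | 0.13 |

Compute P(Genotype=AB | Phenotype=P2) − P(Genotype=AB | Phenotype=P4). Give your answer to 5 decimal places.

P(Phenotype=P2) = 0.11 + 0.08 + 0.14 = 0.33; P(Genotype=AB | Phenotype=P2) = 0.14/0.33 = 0.424242.
P(Phenotype=P4) = 0.13 + 0.01 + 0.13 = 0.27; P(Genotype=AB | Phenotype=P4) = 0.13/0.27 = 0.481481.
Difference = -0.05724.

-0.05724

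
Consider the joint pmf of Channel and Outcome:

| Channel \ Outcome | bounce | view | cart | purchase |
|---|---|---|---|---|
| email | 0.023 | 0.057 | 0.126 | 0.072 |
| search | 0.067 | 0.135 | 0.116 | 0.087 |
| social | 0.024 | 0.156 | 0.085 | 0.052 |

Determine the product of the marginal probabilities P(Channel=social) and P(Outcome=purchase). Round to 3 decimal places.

P(Channel=social) = 0.024 + 0.156 + 0.085 + 0.052 = 0.317.
P(Outcome=purchase) = 0.072 + 0.087 + 0.052 = 0.211.
Product: 0.317 × 0.211 = 0.067.

0.067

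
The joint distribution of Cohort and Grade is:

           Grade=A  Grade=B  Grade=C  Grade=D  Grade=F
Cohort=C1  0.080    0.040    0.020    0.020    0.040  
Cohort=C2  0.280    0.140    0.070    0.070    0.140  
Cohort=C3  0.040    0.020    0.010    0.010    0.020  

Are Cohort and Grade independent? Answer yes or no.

yes

Every cell satisfies P(Cohort,Grade) = P(Cohort)·P(Grade). For instance P(Cohort=C1) = 0.200, P(Grade=D) = 0.100, and 0.200×0.100 = 0.020 matches the joint entry. So Cohort and Grade are independent.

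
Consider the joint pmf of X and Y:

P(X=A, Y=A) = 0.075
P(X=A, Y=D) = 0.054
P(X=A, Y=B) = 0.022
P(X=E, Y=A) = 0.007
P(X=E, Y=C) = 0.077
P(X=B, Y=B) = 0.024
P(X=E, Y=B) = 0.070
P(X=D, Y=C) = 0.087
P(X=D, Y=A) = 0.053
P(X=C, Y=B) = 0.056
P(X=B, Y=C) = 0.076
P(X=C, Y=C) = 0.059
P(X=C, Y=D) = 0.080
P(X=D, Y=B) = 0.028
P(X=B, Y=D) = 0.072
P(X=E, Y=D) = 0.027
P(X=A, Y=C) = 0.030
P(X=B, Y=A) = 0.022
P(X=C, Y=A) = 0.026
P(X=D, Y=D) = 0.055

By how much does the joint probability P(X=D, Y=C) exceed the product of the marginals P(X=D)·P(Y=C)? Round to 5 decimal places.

0.01363

P(X=D) = 0.053 + 0.028 + 0.087 + 0.055 = 0.223.
P(Y=C) = 0.030 + 0.076 + 0.059 + 0.087 + 0.077 = 0.329.
P(X=D, Y=C) − P(X=D)P(Y=C) = 0.087 − 0.223×0.329 = 0.01363.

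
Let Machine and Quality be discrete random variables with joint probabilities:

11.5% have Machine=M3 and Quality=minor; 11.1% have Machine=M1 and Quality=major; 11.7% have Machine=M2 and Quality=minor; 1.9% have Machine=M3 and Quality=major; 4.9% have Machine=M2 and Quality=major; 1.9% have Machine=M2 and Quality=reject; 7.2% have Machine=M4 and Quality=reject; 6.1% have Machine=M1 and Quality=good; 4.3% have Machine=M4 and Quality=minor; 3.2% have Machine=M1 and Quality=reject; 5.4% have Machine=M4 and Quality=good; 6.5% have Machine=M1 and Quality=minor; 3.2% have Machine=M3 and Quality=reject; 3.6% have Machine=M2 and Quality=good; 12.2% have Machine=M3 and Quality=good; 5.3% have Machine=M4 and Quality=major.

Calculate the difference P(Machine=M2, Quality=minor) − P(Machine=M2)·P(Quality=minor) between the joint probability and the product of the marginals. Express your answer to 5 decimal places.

0.04186

P(Machine=M2) = 0.036 + 0.117 + 0.049 + 0.019 = 0.221.
P(Quality=minor) = 0.065 + 0.117 + 0.115 + 0.043 = 0.340.
P(Machine=M2, Quality=minor) − P(Machine=M2)P(Quality=minor) = 0.117 − 0.221×0.340 = 0.04186.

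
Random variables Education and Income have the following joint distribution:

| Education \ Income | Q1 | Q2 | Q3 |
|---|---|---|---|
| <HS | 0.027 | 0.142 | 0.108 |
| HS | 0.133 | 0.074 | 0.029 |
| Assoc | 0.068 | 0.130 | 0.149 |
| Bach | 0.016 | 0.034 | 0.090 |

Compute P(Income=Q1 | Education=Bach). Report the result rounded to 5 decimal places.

P(Education=Bach) = 0.016 + 0.034 + 0.090 = 0.140.
P(Income=Q1 | Education=Bach) = 0.016/0.140 = 0.11429.

0.11429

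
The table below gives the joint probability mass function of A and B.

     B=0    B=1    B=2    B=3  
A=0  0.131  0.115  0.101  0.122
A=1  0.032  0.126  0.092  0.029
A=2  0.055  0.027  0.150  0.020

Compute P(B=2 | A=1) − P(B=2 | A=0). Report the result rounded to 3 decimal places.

P(A=1) = 0.032 + 0.126 + 0.092 + 0.029 = 0.279; P(B=2 | A=1) = 0.092/0.279 = 0.3297.
P(A=0) = 0.131 + 0.115 + 0.101 + 0.122 = 0.469; P(B=2 | A=0) = 0.101/0.469 = 0.2154.
Difference = 0.114.

0.114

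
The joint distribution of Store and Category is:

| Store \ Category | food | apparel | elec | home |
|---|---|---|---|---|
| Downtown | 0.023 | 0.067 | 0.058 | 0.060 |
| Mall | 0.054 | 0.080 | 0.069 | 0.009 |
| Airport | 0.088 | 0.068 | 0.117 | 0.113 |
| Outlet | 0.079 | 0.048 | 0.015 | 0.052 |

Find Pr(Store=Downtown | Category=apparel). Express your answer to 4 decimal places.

P(Category=apparel) = 0.067 + 0.080 + 0.068 + 0.048 = 0.263.
P(Store=Downtown | Category=apparel) = 0.067/0.263 = 0.2548.

0.2548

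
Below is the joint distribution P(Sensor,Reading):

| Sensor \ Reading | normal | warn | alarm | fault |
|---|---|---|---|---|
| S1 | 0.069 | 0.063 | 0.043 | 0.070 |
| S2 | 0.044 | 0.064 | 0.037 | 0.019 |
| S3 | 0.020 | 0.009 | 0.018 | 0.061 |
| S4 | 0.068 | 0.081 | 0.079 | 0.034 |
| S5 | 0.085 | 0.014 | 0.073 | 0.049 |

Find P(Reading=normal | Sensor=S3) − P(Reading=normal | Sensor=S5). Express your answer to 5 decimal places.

P(Sensor=S3) = 0.020 + 0.009 + 0.018 + 0.061 = 0.108; P(Reading=normal | Sensor=S3) = 0.020/0.108 = 0.185185.
P(Sensor=S5) = 0.085 + 0.014 + 0.073 + 0.049 = 0.221; P(Reading=normal | Sensor=S5) = 0.085/0.221 = 0.384615.
Difference = -0.19943.

-0.19943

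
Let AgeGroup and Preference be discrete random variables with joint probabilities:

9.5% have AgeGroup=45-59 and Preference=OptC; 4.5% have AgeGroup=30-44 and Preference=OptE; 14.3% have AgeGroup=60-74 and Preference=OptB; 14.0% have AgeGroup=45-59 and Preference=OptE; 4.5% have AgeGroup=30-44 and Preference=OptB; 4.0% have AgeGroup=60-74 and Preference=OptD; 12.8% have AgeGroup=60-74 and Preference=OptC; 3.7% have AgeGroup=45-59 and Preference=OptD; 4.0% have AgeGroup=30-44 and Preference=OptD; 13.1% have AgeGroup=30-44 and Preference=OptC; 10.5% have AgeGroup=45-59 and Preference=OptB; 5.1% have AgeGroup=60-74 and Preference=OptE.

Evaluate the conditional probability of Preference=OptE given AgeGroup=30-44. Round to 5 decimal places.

0.17241

P(AgeGroup=30-44) = 0.045 + 0.131 + 0.040 + 0.045 = 0.261.
P(Preference=OptE | AgeGroup=30-44) = 0.045/0.261 = 0.17241.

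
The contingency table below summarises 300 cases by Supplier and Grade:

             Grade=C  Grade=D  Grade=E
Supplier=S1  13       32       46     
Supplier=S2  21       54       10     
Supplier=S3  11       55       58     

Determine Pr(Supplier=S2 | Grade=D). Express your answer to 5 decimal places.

Total with Grade=D: 32 + 54 + 55 = 141.
P(Supplier=S2 | Grade=D) = 54/141 = 0.38298.

0.38298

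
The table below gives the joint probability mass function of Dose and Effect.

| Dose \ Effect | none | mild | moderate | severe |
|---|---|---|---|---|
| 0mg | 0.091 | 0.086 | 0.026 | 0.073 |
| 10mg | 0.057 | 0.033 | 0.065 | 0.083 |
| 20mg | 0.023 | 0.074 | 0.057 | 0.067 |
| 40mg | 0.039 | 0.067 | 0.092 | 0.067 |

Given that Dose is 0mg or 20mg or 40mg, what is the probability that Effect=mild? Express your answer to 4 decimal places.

0.2979

P(Dose=0mg) = 0.091 + 0.086 + 0.026 + 0.073 = 0.276.
P(Dose=20mg) = 0.023 + 0.074 + 0.057 + 0.067 = 0.221.
P(Dose=40mg) = 0.039 + 0.067 + 0.092 + 0.067 = 0.265.
P(Dose ∈ {0mg, 20mg, 40mg}) = 0.276 + 0.221 + 0.265 = 0.762; P(Effect=mild, Dose ∈ {0mg, 20mg, 40mg}) = 0.086 + 0.074 + 0.067 = 0.227.
P(Effect=mild | Dose ∈ {0mg, 20mg, 40mg}) = 0.227/0.762 = 0.2979.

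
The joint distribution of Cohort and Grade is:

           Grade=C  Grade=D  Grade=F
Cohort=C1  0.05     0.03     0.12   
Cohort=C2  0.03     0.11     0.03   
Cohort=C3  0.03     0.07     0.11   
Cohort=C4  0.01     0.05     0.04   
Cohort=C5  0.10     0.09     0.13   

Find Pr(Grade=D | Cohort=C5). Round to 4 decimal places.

P(Cohort=C5) = 0.10 + 0.09 + 0.13 = 0.32.
P(Grade=D | Cohort=C5) = 0.09/0.32 = 0.2813.

0.2813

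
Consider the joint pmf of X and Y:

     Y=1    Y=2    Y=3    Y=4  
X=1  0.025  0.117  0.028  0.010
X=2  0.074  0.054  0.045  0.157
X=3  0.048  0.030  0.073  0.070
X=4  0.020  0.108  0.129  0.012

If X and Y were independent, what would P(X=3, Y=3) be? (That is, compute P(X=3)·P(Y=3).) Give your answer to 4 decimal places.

0.0608

P(X=3) = 0.048 + 0.030 + 0.073 + 0.070 = 0.221.
P(Y=3) = 0.028 + 0.045 + 0.073 + 0.129 = 0.275.
Product: 0.221 × 0.275 = 0.0608.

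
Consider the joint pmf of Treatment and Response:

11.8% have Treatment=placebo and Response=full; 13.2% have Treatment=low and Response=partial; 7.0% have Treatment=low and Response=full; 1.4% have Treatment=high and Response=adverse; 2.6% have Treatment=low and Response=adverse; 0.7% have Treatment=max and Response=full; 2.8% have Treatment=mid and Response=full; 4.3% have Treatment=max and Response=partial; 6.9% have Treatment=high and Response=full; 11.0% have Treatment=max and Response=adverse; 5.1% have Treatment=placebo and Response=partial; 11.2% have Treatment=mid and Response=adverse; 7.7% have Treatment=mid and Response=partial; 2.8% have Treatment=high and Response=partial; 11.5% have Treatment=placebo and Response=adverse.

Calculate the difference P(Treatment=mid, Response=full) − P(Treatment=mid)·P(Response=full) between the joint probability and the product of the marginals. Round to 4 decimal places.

P(Treatment=mid) = 0.077 + 0.028 + 0.112 = 0.217.
P(Response=full) = 0.118 + 0.070 + 0.028 + 0.069 + 0.007 = 0.292.
P(Treatment=mid, Response=full) − P(Treatment=mid)P(Response=full) = 0.028 − 0.217×0.292 = -0.0354.

-0.0354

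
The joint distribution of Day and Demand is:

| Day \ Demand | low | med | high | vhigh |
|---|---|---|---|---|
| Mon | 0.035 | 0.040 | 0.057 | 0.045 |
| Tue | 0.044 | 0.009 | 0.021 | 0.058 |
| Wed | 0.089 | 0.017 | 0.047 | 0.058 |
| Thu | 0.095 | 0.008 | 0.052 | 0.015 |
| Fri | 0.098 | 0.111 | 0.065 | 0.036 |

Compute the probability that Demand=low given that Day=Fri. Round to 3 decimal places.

0.316

P(Day=Fri) = 0.098 + 0.111 + 0.065 + 0.036 = 0.310.
P(Demand=low | Day=Fri) = 0.098/0.310 = 0.316.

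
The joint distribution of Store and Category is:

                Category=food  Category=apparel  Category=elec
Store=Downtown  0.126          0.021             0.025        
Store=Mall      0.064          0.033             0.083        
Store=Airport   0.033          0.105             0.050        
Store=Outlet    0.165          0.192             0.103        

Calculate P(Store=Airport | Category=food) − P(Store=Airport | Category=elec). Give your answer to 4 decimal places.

P(Category=food) = 0.126 + 0.064 + 0.033 + 0.165 = 0.388; P(Store=Airport | Category=food) = 0.033/0.388 = 0.08505.
P(Category=elec) = 0.025 + 0.083 + 0.050 + 0.103 = 0.261; P(Store=Airport | Category=elec) = 0.050/0.261 = 0.19157.
Difference = -0.1065.

-0.1065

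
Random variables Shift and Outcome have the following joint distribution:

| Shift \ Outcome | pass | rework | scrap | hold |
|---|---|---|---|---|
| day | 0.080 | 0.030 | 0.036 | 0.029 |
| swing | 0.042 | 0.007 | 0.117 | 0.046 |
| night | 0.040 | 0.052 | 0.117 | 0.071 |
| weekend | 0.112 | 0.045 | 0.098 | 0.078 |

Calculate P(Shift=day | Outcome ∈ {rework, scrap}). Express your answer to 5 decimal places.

0.13147

P(Outcome=rework) = 0.030 + 0.007 + 0.052 + 0.045 = 0.134.
P(Outcome=scrap) = 0.036 + 0.117 + 0.117 + 0.098 = 0.368.
P(Outcome ∈ {rework, scrap}) = 0.134 + 0.368 = 0.502; P(Shift=day, Outcome ∈ {rework, scrap}) = 0.030 + 0.036 = 0.066.
P(Shift=day | Outcome ∈ {rework, scrap}) = 0.066/0.502 = 0.13147.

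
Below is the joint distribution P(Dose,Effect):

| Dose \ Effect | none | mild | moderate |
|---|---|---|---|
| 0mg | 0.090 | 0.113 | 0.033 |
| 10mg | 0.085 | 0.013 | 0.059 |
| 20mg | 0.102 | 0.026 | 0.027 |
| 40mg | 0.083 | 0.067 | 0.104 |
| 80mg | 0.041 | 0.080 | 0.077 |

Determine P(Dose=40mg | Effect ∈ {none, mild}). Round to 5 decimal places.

0.21429

P(Effect=none) = 0.090 + 0.085 + 0.102 + 0.083 + 0.041 = 0.401.
P(Effect=mild) = 0.113 + 0.013 + 0.026 + 0.067 + 0.080 = 0.299.
P(Effect ∈ {none, mild}) = 0.401 + 0.299 = 0.700; P(Dose=40mg, Effect ∈ {none, mild}) = 0.083 + 0.067 = 0.150.
P(Dose=40mg | Effect ∈ {none, mild}) = 0.150/0.700 = 0.21429.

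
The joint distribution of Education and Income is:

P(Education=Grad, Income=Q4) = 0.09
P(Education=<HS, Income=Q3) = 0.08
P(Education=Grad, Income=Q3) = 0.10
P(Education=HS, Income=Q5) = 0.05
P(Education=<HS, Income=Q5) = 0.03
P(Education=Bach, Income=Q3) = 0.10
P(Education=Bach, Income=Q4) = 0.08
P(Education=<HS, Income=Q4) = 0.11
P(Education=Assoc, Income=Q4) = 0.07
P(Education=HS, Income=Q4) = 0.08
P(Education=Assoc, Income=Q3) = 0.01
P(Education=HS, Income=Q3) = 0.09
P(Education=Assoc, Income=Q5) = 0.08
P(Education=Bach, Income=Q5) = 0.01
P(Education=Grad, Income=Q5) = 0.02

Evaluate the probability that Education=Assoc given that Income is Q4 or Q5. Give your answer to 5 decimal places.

0.24194

P(Income=Q4) = 0.11 + 0.08 + 0.07 + 0.08 + 0.09 = 0.43.
P(Income=Q5) = 0.03 + 0.05 + 0.08 + 0.01 + 0.02 = 0.19.
P(Income ∈ {Q4, Q5}) = 0.43 + 0.19 = 0.62; P(Education=Assoc, Income ∈ {Q4, Q5}) = 0.07 + 0.08 = 0.15.
P(Education=Assoc | Income ∈ {Q4, Q5}) = 0.15/0.62 = 0.24194.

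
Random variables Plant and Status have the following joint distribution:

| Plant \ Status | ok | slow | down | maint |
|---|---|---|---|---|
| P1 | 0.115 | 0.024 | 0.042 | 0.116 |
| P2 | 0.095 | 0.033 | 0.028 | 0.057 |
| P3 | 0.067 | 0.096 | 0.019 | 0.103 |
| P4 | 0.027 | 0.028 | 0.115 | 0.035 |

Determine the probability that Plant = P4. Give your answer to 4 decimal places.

0.2050

P(Plant=P4) = 0.027 + 0.028 + 0.115 + 0.035 = 0.205.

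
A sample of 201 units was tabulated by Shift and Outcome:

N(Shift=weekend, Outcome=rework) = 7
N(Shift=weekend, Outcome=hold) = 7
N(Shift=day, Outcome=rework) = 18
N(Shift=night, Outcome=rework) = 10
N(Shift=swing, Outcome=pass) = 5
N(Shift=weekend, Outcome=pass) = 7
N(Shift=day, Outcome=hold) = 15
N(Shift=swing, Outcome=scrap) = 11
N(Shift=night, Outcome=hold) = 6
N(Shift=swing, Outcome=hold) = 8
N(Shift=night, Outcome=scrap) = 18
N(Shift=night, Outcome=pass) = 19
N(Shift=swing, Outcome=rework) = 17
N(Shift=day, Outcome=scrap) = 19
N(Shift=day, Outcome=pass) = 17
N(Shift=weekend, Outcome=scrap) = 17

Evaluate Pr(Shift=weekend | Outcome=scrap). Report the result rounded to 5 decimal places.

0.26154

Total with Outcome=scrap: 19 + 11 + 18 + 17 = 65.
P(Shift=weekend | Outcome=scrap) = 17/65 = 0.26154.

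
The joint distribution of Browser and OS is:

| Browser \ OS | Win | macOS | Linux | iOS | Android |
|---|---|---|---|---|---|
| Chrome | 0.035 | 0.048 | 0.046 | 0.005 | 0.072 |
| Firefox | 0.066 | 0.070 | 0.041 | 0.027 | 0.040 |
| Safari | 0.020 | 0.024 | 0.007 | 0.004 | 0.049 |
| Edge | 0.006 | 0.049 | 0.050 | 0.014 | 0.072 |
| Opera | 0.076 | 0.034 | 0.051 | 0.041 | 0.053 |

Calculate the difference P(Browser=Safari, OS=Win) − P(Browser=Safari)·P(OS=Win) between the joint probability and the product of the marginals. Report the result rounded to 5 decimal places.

-0.00111

P(Browser=Safari) = 0.020 + 0.024 + 0.007 + 0.004 + 0.049 = 0.104.
P(OS=Win) = 0.035 + 0.066 + 0.020 + 0.006 + 0.076 = 0.203.
P(Browser=Safari, OS=Win) − P(Browser=Safari)P(OS=Win) = 0.020 − 0.104×0.203 = -0.00111.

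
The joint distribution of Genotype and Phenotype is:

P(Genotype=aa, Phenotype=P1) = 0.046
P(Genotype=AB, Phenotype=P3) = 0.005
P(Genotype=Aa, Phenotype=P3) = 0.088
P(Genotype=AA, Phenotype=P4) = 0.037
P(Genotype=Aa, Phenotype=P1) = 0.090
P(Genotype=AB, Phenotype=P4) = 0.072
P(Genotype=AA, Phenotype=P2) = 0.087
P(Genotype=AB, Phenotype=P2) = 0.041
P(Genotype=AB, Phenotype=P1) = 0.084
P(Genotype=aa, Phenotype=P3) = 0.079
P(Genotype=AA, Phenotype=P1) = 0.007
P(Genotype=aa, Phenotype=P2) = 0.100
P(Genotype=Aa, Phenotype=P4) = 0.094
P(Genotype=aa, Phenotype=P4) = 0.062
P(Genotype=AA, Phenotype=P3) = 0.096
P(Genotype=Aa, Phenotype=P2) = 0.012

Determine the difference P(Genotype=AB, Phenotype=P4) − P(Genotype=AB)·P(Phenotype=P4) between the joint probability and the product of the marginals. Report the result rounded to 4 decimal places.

P(Genotype=AB) = 0.084 + 0.041 + 0.005 + 0.072 = 0.202.
P(Phenotype=P4) = 0.037 + 0.094 + 0.062 + 0.072 = 0.265.
P(Genotype=AB, Phenotype=P4) − P(Genotype=AB)P(Phenotype=P4) = 0.072 − 0.202×0.265 = 0.0185.

0.0185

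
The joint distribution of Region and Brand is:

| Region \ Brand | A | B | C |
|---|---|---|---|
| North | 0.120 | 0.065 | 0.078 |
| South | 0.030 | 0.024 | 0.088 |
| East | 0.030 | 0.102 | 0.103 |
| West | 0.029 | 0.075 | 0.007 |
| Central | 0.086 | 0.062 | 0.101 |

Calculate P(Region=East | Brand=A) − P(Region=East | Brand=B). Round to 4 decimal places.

-0.2093

P(Brand=A) = 0.120 + 0.030 + 0.030 + 0.029 + 0.086 = 0.295; P(Region=East | Brand=A) = 0.030/0.295 = 0.10169.
P(Brand=B) = 0.065 + 0.024 + 0.102 + 0.075 + 0.062 = 0.328; P(Region=East | Brand=B) = 0.102/0.328 = 0.31098.
Difference = -0.2093.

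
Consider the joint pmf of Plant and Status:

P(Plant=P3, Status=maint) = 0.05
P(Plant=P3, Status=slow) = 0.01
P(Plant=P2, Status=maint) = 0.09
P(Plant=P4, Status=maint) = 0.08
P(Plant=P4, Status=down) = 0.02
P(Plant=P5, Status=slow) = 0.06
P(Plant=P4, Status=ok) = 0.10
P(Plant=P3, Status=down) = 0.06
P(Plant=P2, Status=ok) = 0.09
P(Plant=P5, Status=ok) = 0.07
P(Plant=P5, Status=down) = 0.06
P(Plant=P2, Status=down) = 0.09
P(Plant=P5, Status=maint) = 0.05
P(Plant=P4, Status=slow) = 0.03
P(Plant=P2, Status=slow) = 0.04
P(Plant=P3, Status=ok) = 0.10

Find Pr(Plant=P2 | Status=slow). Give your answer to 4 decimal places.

P(Status=slow) = 0.04 + 0.01 + 0.03 + 0.06 = 0.14.
P(Plant=P2 | Status=slow) = 0.04/0.14 = 0.2857.

0.2857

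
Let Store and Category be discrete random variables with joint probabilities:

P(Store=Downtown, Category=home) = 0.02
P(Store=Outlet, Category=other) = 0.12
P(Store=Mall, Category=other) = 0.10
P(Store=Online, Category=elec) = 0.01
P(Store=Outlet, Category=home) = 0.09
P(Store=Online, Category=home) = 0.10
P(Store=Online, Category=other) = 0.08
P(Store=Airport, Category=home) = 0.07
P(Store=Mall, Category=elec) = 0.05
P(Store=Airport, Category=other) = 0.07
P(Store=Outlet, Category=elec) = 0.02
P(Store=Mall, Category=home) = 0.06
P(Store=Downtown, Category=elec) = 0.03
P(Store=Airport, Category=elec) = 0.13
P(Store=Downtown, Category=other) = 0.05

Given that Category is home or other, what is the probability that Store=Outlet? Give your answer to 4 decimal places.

0.2763

P(Category=home) = 0.02 + 0.06 + 0.07 + 0.09 + 0.10 = 0.34.
P(Category=other) = 0.05 + 0.10 + 0.07 + 0.12 + 0.08 = 0.42.
P(Category ∈ {home, other}) = 0.34 + 0.42 = 0.76; P(Store=Outlet, Category ∈ {home, other}) = 0.09 + 0.12 = 0.21.
P(Store=Outlet | Category ∈ {home, other}) = 0.21/0.76 = 0.2763.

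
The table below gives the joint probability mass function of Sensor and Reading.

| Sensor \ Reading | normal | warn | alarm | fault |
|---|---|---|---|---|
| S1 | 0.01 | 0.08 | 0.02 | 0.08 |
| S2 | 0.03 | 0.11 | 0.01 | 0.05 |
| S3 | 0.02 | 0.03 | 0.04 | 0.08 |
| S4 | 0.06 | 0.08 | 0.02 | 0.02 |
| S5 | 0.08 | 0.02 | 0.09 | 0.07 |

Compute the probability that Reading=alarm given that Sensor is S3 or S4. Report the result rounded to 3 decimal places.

0.171

P(Sensor=S3) = 0.02 + 0.03 + 0.04 + 0.08 = 0.17.
P(Sensor=S4) = 0.06 + 0.08 + 0.02 + 0.02 = 0.18.
P(Sensor ∈ {S3, S4}) = 0.17 + 0.18 = 0.35; P(Reading=alarm, Sensor ∈ {S3, S4}) = 0.04 + 0.02 = 0.06.
P(Reading=alarm | Sensor ∈ {S3, S4}) = 0.06/0.35 = 0.171.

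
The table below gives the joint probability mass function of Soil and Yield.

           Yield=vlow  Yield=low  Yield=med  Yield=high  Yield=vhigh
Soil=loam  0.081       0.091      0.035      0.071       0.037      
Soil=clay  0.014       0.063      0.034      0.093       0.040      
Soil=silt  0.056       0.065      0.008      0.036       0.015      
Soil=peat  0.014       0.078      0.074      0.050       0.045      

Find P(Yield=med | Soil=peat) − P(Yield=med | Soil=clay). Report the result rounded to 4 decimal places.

0.1442

P(Soil=peat) = 0.014 + 0.078 + 0.074 + 0.050 + 0.045 = 0.261; P(Yield=med | Soil=peat) = 0.074/0.261 = 0.28352.
P(Soil=clay) = 0.014 + 0.063 + 0.034 + 0.093 + 0.040 = 0.244; P(Yield=med | Soil=clay) = 0.034/0.244 = 0.13934.
Difference = 0.1442.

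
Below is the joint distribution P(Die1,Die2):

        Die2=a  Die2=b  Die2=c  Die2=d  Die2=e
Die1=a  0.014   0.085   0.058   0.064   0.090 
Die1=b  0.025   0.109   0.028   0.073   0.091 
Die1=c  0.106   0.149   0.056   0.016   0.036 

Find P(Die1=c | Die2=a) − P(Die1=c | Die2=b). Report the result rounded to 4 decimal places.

P(Die2=a) = 0.014 + 0.025 + 0.106 = 0.145; P(Die1=c | Die2=a) = 0.106/0.145 = 0.73103.
P(Die2=b) = 0.085 + 0.109 + 0.149 = 0.343; P(Die1=c | Die2=b) = 0.149/0.343 = 0.43440.
Difference = 0.2966.

0.2966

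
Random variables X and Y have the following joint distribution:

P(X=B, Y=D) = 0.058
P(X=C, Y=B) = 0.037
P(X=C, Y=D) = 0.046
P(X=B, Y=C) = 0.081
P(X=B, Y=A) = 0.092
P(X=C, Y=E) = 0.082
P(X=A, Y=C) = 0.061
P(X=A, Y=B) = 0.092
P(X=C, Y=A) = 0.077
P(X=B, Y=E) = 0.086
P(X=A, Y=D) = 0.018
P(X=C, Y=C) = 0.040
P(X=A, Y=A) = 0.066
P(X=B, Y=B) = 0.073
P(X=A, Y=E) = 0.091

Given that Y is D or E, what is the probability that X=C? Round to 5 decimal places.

P(Y=D) = 0.018 + 0.058 + 0.046 = 0.122.
P(Y=E) = 0.091 + 0.086 + 0.082 = 0.259.
P(Y ∈ {D, E}) = 0.122 + 0.259 = 0.381; P(X=C, Y ∈ {D, E}) = 0.046 + 0.082 = 0.128.
P(X=C | Y ∈ {D, E}) = 0.128/0.381 = 0.33596.

0.33596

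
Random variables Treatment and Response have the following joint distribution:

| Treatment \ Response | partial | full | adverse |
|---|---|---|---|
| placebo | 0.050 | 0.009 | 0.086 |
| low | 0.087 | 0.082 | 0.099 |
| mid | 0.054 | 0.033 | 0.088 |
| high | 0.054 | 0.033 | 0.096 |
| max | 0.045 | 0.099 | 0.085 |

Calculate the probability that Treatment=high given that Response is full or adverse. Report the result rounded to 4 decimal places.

0.1817

P(Response=full) = 0.009 + 0.082 + 0.033 + 0.033 + 0.099 = 0.256.
P(Response=adverse) = 0.086 + 0.099 + 0.088 + 0.096 + 0.085 = 0.454.
P(Response ∈ {full, adverse}) = 0.256 + 0.454 = 0.710; P(Treatment=high, Response ∈ {full, adverse}) = 0.033 + 0.096 = 0.129.
P(Treatment=high | Response ∈ {full, adverse}) = 0.129/0.710 = 0.1817.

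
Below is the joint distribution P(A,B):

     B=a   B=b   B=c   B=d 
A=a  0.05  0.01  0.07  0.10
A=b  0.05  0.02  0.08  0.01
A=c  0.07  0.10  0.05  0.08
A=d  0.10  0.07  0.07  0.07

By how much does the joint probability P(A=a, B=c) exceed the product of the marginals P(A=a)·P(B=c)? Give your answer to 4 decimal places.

P(A=a) = 0.05 + 0.01 + 0.07 + 0.10 = 0.23.
P(B=c) = 0.07 + 0.08 + 0.05 + 0.07 = 0.27.
P(A=a, B=c) − P(A=a)P(B=c) = 0.07 − 0.23×0.27 = 0.0079.

0.0079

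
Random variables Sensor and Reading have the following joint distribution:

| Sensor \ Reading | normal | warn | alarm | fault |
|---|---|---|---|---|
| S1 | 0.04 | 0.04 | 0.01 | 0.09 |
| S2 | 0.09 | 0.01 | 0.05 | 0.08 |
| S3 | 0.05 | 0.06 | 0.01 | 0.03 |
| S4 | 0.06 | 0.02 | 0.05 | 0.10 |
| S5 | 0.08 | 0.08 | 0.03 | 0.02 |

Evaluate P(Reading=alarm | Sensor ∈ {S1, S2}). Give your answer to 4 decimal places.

P(Sensor=S1) = 0.04 + 0.04 + 0.01 + 0.09 = 0.18.
P(Sensor=S2) = 0.09 + 0.01 + 0.05 + 0.08 = 0.23.
P(Sensor ∈ {S1, S2}) = 0.18 + 0.23 = 0.41; P(Reading=alarm, Sensor ∈ {S1, S2}) = 0.01 + 0.05 = 0.06.
P(Reading=alarm | Sensor ∈ {S1, S2}) = 0.06/0.41 = 0.1463.

0.1463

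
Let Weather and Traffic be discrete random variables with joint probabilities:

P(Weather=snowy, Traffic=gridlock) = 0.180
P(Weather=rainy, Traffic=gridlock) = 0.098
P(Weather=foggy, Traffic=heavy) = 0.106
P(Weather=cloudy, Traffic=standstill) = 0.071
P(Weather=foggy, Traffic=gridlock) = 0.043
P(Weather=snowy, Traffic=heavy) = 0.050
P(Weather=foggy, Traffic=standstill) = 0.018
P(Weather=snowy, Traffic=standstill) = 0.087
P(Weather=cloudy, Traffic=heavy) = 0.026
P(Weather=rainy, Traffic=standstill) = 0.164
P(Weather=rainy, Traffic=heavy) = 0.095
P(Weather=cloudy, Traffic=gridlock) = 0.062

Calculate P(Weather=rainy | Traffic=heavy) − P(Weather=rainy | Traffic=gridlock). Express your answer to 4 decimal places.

0.0871

P(Traffic=heavy) = 0.026 + 0.095 + 0.050 + 0.106 = 0.277; P(Weather=rainy | Traffic=heavy) = 0.095/0.277 = 0.34296.
P(Traffic=gridlock) = 0.062 + 0.098 + 0.180 + 0.043 = 0.383; P(Weather=rainy | Traffic=gridlock) = 0.098/0.383 = 0.25587.
Difference = 0.0871.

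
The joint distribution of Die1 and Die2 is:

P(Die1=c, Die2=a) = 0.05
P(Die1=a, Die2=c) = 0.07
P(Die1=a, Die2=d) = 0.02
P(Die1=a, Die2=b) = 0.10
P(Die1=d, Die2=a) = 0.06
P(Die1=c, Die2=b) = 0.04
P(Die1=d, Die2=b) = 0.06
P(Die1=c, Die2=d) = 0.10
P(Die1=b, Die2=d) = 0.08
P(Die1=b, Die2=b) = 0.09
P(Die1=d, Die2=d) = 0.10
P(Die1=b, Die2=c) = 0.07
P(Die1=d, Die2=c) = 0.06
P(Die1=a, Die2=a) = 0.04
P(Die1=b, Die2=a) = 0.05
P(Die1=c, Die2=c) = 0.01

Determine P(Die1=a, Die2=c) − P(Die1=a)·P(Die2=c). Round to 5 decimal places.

P(Die1=a) = 0.04 + 0.10 + 0.07 + 0.02 = 0.23.
P(Die2=c) = 0.07 + 0.07 + 0.01 + 0.06 = 0.21.
P(Die1=a, Die2=c) − P(Die1=a)P(Die2=c) = 0.07 − 0.23×0.21 = 0.02170.

0.02170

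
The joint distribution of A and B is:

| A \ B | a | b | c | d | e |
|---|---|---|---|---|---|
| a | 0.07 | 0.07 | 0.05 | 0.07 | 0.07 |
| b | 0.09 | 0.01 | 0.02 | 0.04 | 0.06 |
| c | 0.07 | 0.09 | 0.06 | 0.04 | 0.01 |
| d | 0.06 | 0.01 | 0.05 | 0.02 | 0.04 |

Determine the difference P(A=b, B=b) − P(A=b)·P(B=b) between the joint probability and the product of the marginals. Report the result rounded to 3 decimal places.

P(A=b) = 0.09 + 0.01 + 0.02 + 0.04 + 0.06 = 0.22.
P(B=b) = 0.07 + 0.01 + 0.09 + 0.01 = 0.18.
P(A=b, B=b) − P(A=b)P(B=b) = 0.01 − 0.22×0.18 = -0.030.

-0.030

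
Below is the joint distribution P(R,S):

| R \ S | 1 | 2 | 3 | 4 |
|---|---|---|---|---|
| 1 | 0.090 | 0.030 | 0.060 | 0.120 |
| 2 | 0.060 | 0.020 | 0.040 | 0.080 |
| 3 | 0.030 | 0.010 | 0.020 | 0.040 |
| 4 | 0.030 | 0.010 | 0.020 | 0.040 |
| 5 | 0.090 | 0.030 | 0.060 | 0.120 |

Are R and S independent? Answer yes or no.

Every cell satisfies P(R,S) = P(R)·P(S). For instance P(R=5) = 0.300, P(S=2) = 0.100, and 0.300×0.100 = 0.030 matches the joint entry. So R and S are independent.

yes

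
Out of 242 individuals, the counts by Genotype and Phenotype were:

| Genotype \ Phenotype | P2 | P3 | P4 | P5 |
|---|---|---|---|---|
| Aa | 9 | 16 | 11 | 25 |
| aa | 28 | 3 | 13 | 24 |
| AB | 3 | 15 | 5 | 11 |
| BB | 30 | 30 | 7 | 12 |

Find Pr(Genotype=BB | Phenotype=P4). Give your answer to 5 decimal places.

Total with Phenotype=P4: 11 + 13 + 5 + 7 = 36.
P(Genotype=BB | Phenotype=P4) = 7/36 = 0.19444.

0.19444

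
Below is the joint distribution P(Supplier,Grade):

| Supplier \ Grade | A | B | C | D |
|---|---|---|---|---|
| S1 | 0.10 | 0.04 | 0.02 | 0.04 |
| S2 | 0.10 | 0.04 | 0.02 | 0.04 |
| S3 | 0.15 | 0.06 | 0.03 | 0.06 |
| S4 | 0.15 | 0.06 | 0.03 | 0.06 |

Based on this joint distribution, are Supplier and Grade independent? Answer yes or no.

Every cell satisfies P(Supplier,Grade) = P(Supplier)·P(Grade). For instance P(Supplier=S2) = 0.20, P(Grade=A) = 0.50, and 0.20×0.50 = 0.10 matches the joint entry. So Supplier and Grade are independent.

yes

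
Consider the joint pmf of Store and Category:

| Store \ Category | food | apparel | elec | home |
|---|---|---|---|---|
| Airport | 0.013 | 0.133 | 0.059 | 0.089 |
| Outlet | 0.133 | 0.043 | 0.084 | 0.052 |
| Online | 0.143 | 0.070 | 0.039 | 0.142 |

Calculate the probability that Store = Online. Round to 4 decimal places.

P(Store=Online) = 0.143 + 0.070 + 0.039 + 0.142 = 0.394.

0.3940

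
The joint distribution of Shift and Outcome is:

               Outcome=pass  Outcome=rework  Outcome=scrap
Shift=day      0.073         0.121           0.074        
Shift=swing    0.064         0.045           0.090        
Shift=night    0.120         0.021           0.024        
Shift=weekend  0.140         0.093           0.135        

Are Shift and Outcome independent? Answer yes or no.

no

P(Shift=night) = 0.165 and P(Outcome=pass) = 0.397, so their product is 0.06551, but P(Shift=night, Outcome=pass) = 0.120. Since these differ, Shift and Outcome are not independent.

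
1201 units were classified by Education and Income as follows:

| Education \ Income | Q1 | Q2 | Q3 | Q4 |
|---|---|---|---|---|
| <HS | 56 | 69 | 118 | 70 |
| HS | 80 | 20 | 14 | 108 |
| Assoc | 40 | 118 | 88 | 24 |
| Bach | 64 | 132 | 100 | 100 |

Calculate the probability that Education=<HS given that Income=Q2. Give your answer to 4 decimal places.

0.2035

Total with Income=Q2: 69 + 20 + 118 + 132 = 339.
P(Education=<HS | Income=Q2) = 69/339 = 0.2035.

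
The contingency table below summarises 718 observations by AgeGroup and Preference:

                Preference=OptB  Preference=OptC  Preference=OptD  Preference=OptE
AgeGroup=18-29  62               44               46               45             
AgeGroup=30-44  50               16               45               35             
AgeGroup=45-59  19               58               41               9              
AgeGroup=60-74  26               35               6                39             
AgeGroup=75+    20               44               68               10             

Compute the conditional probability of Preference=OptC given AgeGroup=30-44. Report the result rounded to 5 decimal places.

Total with AgeGroup=30-44: 50 + 16 + 45 + 35 = 146.
P(Preference=OptC | AgeGroup=30-44) = 16/146 = 0.10959.

0.10959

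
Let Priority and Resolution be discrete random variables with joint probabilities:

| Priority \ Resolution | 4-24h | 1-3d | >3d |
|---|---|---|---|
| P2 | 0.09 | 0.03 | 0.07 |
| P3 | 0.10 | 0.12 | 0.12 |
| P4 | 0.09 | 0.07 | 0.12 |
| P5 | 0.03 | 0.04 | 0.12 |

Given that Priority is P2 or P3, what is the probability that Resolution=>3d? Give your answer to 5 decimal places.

P(Priority=P2) = 0.09 + 0.03 + 0.07 = 0.19.
P(Priority=P3) = 0.10 + 0.12 + 0.12 = 0.34.
P(Priority ∈ {P2, P3}) = 0.19 + 0.34 = 0.53; P(Resolution=>3d, Priority ∈ {P2, P3}) = 0.07 + 0.12 = 0.19.
P(Resolution=>3d | Priority ∈ {P2, P3}) = 0.19/0.53 = 0.35849.

0.35849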